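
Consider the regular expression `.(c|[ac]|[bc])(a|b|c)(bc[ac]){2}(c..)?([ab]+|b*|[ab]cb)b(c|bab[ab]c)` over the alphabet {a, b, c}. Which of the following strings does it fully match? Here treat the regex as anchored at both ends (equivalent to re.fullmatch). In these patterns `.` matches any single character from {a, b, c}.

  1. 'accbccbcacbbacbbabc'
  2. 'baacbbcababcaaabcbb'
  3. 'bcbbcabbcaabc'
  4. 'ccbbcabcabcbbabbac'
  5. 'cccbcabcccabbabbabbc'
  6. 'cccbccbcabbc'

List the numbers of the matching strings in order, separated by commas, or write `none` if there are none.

5, 6

1 → no match
2 → no match — must end with 'c'
3 → no match
4 → no match
5 → match
6 → match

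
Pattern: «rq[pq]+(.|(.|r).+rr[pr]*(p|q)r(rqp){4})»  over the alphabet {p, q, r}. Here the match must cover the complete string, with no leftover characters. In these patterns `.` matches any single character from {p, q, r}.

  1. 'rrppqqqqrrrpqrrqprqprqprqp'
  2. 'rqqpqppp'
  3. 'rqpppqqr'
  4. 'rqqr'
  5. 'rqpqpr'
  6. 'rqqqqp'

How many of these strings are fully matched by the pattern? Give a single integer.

1 → no match — must start with 'rq'
2 → match
3 → match
4 → match
5 → match
6 → match
Total matched: 5

5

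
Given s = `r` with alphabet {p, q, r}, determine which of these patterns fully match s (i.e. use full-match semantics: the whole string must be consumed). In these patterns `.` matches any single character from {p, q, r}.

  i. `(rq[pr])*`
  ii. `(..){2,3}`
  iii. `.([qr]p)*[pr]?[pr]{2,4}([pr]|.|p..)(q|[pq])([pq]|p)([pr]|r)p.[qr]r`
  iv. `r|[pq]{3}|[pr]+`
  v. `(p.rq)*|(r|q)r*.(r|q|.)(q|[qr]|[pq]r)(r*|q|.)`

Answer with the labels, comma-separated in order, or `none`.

iv

i → no match
ii → no match
iii → no match
iv → match
v → no match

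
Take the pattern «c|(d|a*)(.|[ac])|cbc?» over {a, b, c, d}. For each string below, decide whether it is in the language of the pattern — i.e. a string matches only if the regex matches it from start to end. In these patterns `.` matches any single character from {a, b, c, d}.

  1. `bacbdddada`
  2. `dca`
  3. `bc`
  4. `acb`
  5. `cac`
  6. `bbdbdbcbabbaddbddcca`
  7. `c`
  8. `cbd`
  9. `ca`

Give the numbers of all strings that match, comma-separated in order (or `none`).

7

1 → no match
2 → no match
3 → no match
4 → no match
5 → no match
6 → no match
7 → match
8 → no match
9 → no match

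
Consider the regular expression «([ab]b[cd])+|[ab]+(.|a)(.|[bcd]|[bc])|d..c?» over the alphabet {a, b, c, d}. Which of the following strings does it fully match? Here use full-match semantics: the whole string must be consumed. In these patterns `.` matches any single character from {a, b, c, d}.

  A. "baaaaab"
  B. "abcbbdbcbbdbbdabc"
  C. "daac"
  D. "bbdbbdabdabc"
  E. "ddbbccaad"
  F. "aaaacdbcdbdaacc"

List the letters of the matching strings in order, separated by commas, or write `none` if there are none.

A, C, D

A → match
B → no match
C → match
D → match
E → no match
F → no match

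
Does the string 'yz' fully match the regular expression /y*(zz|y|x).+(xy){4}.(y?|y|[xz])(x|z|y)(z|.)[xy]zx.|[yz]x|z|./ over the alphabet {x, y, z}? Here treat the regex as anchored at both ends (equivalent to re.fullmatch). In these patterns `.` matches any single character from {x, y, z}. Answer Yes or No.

No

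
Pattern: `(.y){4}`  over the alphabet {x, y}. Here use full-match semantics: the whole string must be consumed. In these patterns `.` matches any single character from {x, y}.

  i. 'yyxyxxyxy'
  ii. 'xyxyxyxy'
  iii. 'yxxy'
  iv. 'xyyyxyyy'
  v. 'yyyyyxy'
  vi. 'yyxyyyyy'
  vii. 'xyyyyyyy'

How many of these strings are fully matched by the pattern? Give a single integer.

4

i. 'yyxyxxyxy' → no match
ii. 'xyxyxyxy' → match
iii. 'yxxy' → no match
iv. 'xyyyxyyy' → match
v. 'yyyyyxy' → no match
vi. 'yyxyyyyy' → match
vii. 'xyyyyyyy' → match
Total matched: 4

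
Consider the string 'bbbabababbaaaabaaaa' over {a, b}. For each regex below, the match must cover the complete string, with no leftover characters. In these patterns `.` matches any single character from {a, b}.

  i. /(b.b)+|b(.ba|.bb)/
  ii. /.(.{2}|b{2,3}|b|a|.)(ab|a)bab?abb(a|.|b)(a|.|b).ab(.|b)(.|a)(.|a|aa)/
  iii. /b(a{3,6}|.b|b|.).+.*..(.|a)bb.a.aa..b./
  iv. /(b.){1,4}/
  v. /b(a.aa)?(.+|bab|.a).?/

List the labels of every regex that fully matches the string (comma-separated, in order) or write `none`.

ii, v

i → no match
ii → match
iii → no match
iv → no match
v → match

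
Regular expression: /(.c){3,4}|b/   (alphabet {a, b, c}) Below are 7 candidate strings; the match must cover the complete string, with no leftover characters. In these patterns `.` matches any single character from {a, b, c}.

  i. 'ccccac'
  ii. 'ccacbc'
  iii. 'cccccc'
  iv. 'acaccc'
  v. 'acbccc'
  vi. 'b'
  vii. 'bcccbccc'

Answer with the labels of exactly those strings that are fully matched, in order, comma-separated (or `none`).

i, ii, iii, iv, v, vi, vii

i. 'ccccac' → match
ii. 'ccacbc' → match
iii. 'cccccc' → match
iv. 'acaccc' → match
v. 'acbccc' → match
vi. 'b' → match
vii. 'bcccbccc' → match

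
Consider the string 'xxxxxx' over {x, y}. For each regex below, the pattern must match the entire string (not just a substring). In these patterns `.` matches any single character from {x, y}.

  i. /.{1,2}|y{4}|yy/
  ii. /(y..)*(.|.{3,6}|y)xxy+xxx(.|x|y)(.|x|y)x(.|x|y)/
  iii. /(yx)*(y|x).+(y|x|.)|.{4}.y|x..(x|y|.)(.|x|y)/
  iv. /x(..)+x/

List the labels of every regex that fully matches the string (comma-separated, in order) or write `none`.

iii, iv

i → no match
ii → no match
iii → match
iv → match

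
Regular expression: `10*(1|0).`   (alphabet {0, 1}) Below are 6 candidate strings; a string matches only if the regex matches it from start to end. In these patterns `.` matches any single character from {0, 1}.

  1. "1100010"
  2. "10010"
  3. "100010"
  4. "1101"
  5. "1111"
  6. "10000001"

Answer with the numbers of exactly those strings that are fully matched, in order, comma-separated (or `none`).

1 → no match
2 → match
3 → match
4 → no match
5 → no match
6 → match

2, 3, 6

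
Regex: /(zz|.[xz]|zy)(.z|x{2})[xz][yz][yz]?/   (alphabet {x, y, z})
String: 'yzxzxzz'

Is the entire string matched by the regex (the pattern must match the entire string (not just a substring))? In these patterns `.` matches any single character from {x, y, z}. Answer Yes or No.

Yes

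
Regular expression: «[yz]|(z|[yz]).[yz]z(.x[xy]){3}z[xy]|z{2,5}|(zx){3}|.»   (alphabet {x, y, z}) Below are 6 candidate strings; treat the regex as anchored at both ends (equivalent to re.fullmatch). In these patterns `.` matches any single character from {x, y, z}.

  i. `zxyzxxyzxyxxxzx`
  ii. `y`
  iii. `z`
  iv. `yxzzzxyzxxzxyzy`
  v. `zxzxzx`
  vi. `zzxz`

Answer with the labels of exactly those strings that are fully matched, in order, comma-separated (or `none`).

i, ii, iii, iv, v

i → match
ii. `y` → match
iii. `z` → match
iv → match
v. `zxzxzx` → match
vi. `zzxz` → no match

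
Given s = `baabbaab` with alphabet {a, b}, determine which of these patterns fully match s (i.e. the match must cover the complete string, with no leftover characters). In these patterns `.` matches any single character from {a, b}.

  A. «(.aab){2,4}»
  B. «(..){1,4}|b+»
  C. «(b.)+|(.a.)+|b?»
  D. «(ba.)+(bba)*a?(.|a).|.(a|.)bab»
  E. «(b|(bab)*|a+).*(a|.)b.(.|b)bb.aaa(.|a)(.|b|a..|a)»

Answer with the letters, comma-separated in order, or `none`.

A → match
B → match
C → no match
D → match
E → no match

A, B, D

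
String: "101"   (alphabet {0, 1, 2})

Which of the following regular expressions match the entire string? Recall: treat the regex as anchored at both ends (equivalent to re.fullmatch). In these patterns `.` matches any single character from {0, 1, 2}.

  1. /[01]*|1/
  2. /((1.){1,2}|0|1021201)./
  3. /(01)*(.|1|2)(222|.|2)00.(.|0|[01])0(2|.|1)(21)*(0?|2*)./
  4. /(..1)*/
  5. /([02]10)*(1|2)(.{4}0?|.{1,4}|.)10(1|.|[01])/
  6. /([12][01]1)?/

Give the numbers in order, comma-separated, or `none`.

1, 2, 4, 6

1 → match
2 → match
3 → no match
4 → match
5 → no match
6 → match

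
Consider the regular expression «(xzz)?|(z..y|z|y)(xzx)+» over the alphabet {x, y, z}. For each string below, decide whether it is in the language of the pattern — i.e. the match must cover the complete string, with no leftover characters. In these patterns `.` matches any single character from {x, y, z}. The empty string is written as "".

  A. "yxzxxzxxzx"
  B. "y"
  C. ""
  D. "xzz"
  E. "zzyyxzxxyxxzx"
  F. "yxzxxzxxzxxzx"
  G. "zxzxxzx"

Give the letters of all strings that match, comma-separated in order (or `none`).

A. "yxzxxzxxzx" → match
B. "y" → no match
C. "" → match
D. "xzz" → match
E → no match
F → match
G. "zxzxxzx" → match

A, C, D, F, G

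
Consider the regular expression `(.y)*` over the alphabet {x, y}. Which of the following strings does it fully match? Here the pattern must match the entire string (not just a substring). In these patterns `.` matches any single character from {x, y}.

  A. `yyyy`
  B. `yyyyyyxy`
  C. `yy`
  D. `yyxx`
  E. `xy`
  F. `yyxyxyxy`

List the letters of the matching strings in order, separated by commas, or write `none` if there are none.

A, B, C, E, F

A → match
B → match
C → match
D → no match
E → match
F → match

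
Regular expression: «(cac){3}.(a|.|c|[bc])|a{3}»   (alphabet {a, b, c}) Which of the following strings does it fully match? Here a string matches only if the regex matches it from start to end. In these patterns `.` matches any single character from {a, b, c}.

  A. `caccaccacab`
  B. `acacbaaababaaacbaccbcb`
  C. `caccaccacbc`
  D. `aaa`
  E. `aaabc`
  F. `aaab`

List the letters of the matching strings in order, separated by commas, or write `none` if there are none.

A. `caccaccacab` → match
B → no match
C. `caccaccacbc` → match
D. `aaa` → match
E. `aaabc` → no match
F. `aaab` → no match

A, C, D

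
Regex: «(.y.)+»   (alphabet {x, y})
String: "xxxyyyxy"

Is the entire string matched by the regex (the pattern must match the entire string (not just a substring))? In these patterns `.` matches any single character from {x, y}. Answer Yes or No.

No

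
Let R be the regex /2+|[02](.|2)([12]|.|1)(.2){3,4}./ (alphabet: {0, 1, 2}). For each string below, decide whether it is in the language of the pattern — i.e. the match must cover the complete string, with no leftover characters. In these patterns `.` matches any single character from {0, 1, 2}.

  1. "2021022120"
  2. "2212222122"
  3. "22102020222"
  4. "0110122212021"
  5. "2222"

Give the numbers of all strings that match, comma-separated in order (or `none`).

1 → no match
2 → match
3 → no match
4 → no match
5 → match

2, 5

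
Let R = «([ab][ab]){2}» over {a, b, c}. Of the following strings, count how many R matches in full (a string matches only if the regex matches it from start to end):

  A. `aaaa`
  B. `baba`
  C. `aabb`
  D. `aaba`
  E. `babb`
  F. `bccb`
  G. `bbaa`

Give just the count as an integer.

A. `aaaa` → match
B. `baba` → match
C. `aabb` → match
D. `aaba` → match
E. `babb` → match
F. `bccb` → no match
G. `bbaa` → match
Total matched: 6

6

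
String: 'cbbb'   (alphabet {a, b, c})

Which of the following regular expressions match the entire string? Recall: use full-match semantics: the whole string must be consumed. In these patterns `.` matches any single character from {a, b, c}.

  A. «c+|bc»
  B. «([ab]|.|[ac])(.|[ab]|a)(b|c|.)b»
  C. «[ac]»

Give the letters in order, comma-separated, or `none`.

A → no match
B → match
C → no match

B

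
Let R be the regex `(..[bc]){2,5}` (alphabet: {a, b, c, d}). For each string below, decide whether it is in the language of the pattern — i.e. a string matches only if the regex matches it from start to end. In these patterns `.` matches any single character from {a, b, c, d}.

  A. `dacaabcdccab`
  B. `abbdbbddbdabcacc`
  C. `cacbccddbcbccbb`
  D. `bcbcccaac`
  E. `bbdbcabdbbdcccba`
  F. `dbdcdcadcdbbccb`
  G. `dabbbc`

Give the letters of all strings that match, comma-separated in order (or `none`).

A → match
B → no match
C → match
D → match
E → no match
F → no match
G → match

A, C, D, G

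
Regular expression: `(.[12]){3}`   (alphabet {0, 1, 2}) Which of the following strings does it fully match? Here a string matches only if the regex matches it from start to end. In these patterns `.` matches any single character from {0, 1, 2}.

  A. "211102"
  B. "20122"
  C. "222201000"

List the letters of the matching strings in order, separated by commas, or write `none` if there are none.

A → match
B → no match
C → no match

A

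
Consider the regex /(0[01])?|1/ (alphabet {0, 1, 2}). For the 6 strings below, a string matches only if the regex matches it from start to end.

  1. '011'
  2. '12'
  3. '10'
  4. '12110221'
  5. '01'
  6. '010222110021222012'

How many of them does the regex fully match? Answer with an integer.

1

1 → no match
2 → no match
3 → no match
4 → no match
5 → match
6 → no match
Total matched: 1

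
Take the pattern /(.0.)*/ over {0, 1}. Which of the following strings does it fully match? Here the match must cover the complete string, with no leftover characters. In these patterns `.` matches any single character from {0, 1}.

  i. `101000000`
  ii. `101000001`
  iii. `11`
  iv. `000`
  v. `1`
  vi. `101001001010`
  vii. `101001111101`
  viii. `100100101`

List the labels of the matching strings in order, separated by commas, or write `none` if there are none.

i, ii, iv, viii

i → match
ii → match
iii → no match
iv → match
v → no match
vi → no match
vii → no match
viii → match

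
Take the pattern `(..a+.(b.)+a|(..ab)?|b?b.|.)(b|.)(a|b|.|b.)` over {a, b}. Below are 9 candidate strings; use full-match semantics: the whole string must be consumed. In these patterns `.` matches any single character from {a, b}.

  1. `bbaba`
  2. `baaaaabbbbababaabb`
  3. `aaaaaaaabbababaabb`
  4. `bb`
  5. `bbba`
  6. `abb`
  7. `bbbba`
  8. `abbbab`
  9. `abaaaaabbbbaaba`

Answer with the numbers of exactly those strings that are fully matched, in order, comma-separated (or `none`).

1, 2, 3, 4, 5, 6, 7, 9

1. `bbaba` → match
2 → match
3 → match
4. `bb` → match
5. `bbba` → match
6. `abb` → match
7. `bbbba` → match
8. `abbbab` → no match
9 → match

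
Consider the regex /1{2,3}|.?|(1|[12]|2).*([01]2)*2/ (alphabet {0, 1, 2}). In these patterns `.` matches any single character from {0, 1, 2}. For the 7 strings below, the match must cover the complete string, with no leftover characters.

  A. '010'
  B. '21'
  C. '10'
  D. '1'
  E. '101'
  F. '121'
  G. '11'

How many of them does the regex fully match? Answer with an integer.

2

A → no match
B → no match
C → no match
D → match
E → no match
F → no match
G → match
Total matched: 2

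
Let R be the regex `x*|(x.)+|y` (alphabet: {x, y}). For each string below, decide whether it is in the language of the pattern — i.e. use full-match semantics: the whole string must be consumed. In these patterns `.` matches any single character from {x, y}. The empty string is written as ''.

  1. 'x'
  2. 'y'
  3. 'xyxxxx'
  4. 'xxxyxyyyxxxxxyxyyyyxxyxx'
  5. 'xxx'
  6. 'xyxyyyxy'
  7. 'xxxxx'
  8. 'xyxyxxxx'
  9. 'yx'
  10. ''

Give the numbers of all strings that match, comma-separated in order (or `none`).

1 → match
2 → match
3 → match
4 → no match
5 → match
6 → no match
7 → match
8 → match
9 → no match
10 → match

1, 2, 3, 5, 7, 8, 10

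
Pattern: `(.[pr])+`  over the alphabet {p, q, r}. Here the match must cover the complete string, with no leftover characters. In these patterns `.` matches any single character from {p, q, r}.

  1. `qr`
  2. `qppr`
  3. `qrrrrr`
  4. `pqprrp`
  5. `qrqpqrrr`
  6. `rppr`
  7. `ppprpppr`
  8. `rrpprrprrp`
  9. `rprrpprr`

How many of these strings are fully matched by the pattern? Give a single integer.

1 → match
2 → match
3 → match
4 → no match
5 → match
6 → match
7 → match
8 → match
9 → match
Total matched: 8

8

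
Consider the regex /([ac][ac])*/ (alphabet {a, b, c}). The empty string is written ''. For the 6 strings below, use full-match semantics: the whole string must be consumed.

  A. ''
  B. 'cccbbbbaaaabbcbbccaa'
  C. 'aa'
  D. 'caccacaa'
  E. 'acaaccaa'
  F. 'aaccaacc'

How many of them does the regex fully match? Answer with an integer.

5

A. '' → match
B → no match
C. 'aa' → match
D. 'caccacaa' → match
E. 'acaaccaa' → match
F. 'aaccaacc' → match
Total matched: 5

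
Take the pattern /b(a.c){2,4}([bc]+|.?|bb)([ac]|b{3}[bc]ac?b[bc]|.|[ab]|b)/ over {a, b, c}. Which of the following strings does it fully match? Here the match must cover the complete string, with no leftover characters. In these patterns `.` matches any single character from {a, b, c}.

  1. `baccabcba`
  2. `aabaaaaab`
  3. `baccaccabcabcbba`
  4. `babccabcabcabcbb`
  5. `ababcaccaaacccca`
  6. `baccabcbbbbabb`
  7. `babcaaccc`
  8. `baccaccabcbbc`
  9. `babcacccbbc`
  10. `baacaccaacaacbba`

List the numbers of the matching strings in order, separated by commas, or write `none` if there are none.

1, 3, 6, 7, 8, 9, 10

1 → match
2 → no match — must start with `ba`
3 → match
4 → no match
5 → no match — must start with `ba`
6 → match
7 → match
8 → match
9 → match
10 → match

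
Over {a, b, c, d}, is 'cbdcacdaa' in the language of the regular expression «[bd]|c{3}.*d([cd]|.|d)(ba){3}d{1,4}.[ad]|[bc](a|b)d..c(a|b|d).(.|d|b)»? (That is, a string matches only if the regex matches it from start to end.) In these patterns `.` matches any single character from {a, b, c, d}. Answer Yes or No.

Yes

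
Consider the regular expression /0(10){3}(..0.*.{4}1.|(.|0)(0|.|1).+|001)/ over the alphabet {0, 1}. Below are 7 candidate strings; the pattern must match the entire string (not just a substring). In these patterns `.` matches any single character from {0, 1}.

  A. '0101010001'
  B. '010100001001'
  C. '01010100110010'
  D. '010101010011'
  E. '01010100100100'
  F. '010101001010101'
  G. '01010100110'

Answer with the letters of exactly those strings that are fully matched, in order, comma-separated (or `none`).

A → match
B → no match
C → match
D → match
E → match
F → match
G → match

A, C, D, E, F, G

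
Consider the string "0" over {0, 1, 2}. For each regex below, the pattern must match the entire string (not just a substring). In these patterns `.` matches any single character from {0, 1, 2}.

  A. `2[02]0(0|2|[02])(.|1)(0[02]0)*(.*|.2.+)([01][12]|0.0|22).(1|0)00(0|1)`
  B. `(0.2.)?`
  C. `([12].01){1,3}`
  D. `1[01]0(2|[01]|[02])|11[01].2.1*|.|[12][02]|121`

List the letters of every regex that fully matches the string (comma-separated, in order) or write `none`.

D

A → no match — must start with "2"
B → no match
C → no match — must end with "01"
D → match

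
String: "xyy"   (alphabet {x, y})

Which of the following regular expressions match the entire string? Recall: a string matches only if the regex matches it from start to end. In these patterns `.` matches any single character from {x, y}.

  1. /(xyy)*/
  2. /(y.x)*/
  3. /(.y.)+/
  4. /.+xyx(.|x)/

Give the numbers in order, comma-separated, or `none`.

1, 3

1 → match
2 → no match
3 → match
4 → no match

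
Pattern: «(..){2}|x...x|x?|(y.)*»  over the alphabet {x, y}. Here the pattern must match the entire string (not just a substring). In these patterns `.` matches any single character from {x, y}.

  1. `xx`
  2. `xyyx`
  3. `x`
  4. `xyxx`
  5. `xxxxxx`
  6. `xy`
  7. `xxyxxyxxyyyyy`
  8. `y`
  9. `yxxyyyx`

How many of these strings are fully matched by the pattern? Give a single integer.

1. `xx` → no match
2. `xyyx` → match
3. `x` → match
4. `xyxx` → match
5. `xxxxxx` → no match
6. `xy` → no match
7 → no match
8. `y` → no match
9. `yxxyyyx` → no match
Total matched: 3

3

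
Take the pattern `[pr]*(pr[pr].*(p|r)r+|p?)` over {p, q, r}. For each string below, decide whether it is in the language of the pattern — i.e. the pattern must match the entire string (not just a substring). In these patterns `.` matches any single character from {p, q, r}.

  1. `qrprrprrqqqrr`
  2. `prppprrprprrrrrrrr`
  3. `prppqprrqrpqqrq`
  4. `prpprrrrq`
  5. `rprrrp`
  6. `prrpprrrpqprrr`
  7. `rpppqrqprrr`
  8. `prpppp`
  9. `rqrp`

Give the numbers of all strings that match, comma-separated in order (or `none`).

2, 5, 6, 8

1 → no match
2 → match
3 → no match
4. `prpprrrrq` → no match
5. `rprrrp` → match
6 → match
7. `rpppqrqprrr` → no match
8. `prpppp` → match
9. `rqrp` → no match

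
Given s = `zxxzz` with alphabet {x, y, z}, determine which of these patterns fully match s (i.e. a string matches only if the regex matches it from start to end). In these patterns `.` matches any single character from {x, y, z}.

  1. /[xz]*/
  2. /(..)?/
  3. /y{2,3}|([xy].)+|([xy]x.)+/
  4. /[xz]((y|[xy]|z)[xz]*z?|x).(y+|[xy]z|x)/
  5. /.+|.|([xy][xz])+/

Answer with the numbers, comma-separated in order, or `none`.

1, 5

1 → match
2 → no match
3 → no match
4 → no match
5 → match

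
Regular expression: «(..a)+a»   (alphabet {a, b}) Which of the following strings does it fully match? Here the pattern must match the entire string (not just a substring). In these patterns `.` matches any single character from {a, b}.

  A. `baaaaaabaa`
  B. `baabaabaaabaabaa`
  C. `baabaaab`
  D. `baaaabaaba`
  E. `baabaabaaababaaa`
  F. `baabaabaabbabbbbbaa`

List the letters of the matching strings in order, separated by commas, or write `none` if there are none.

A, B, E

A → match
B → match
C → no match — must end with `aa`
D → no match — must end with `aa`
E → match
F → no match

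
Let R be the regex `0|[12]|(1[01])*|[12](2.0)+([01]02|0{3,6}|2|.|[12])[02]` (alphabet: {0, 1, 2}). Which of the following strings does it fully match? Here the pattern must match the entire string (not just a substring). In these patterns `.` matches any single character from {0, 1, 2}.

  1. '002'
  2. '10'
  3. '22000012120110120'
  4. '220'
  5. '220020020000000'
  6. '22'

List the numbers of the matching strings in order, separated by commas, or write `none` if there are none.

2, 5

1 → no match
2 → match
3 → no match
4 → no match
5 → match
6 → no match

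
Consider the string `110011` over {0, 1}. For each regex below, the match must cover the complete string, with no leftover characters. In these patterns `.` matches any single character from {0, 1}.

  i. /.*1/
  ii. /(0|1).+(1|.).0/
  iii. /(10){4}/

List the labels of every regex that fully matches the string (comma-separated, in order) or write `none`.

i → match
ii → no match — must end with `0`
iii → no match — must start with `10`

i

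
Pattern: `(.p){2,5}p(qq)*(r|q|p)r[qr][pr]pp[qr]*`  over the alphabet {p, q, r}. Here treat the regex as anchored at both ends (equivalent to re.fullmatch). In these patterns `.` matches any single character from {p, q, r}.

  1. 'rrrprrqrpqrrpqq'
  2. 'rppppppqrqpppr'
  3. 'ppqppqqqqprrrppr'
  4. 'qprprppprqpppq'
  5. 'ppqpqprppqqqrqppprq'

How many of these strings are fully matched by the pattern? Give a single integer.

4

1 → no match
2 → match
3 → match
4 → match
5 → match
Total matched: 4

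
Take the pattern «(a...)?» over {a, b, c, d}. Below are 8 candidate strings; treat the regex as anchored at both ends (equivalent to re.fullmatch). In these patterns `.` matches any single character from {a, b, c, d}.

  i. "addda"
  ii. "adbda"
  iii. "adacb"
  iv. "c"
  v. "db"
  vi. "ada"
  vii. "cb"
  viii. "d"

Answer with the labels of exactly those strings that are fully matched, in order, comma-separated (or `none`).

none

i. "addda" → no match
ii. "adbda" → no match
iii. "adacb" → no match
iv. "c" → no match
v. "db" → no match
vi. "ada" → no match
vii. "cb" → no match
viii. "d" → no match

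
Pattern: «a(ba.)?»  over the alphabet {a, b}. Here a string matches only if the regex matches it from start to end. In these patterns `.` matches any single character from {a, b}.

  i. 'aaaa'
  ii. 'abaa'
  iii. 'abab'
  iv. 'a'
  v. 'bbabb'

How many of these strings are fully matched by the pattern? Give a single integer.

i → no match
ii → match
iii → match
iv → match
v → no match — must start with 'a'
Total matched: 3

3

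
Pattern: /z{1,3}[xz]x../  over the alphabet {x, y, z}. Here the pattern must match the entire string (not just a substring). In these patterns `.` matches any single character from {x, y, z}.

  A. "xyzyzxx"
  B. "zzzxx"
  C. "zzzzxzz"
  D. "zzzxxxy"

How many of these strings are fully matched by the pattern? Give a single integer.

A. "xyzyzxx" → no match — must start with "z"
B. "zzzxx" → no match
C. "zzzzxzz" → match
D. "zzzxxxy" → match
Total matched: 2

2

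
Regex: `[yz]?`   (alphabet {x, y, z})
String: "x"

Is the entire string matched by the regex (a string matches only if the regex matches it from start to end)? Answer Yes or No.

No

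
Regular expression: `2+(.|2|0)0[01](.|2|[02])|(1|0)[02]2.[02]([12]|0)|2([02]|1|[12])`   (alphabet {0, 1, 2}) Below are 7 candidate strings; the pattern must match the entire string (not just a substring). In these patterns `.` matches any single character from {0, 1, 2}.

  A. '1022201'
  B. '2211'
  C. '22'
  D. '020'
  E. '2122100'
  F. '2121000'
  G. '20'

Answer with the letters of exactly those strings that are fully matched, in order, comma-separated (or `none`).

A. '1022201' → no match
B. '2211' → no match
C. '22' → match
D. '020' → no match
E. '2122100' → no match
F. '2121000' → no match
G. '20' → match

C, G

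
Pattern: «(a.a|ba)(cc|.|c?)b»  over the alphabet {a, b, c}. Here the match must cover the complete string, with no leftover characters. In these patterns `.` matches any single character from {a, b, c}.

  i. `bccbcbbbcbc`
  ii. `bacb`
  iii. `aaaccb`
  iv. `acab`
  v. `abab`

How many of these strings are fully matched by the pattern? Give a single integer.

4

i → no match — must end with `b`
ii → match
iii → match
iv → match
v → match
Total matched: 4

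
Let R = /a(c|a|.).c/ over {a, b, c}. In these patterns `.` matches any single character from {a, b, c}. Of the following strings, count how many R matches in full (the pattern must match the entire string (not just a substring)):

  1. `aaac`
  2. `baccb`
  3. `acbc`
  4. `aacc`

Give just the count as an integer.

1 → match
2 → no match — must start with `a`
3 → match
4 → match
Total matched: 3

3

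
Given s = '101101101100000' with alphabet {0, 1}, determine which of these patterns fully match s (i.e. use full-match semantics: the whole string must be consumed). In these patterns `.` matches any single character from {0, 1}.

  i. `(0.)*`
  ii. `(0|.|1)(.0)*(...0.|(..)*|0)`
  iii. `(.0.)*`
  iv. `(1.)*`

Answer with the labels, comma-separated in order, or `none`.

i → no match
ii → match
iii → match
iv → no match

ii, iii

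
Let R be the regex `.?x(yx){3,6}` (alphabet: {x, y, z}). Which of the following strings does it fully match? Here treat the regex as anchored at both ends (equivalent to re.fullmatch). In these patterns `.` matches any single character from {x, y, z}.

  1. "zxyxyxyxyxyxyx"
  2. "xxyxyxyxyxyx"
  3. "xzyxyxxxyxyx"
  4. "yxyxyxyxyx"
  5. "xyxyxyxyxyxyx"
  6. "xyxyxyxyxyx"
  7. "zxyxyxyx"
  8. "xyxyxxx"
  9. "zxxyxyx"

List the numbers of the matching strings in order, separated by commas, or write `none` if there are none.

1 → match
2. "xxyxyxyxyxyx" → match
3. "xzyxyxxxyxyx" → no match
4. "yxyxyxyxyx" → match
5 → match
6. "xyxyxyxyxyx" → match
7. "zxyxyxyx" → match
8. "xyxyxxx" → no match — must end with "yx"
9. "zxxyxyx" → no match

1, 2, 4, 5, 6, 7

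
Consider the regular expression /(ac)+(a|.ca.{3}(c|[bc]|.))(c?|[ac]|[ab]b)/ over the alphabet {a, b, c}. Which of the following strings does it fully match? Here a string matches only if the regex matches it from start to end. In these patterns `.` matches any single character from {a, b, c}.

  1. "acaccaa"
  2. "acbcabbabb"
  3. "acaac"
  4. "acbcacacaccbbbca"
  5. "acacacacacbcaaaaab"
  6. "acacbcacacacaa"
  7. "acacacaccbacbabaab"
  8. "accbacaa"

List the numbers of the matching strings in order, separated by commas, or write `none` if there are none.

1 → no match
2 → no match
3 → no match
4 → no match
5 → no match
6 → no match
7 → no match
8 → no match

none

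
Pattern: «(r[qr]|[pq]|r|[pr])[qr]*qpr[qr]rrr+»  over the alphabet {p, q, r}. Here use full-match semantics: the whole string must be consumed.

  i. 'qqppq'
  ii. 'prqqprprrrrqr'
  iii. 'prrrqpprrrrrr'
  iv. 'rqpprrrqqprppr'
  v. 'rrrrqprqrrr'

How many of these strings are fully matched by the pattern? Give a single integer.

1

i → no match — must end with 'r'
ii → no match
iii → no match
iv → no match
v → match
Total matched: 1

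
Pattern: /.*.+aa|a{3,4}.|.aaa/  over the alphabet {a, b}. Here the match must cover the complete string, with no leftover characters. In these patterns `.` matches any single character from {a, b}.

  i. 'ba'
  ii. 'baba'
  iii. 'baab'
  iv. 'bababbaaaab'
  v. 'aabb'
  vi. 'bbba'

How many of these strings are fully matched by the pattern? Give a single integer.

i → no match
ii → no match
iii → no match
iv → no match
v → no match
vi → no match
Total matched: 0

0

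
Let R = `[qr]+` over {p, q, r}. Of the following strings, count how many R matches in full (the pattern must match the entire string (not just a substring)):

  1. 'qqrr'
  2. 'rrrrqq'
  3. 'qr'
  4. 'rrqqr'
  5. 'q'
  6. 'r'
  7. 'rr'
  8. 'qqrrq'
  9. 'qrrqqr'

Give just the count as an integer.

1 → match
2 → match
3 → match
4 → match
5 → match
6 → match
7 → match
8 → match
9 → match
Total matched: 9

9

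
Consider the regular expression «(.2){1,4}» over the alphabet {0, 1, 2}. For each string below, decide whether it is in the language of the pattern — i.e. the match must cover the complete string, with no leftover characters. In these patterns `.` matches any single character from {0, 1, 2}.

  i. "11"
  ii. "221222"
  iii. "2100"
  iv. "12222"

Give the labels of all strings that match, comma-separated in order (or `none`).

i. "11" → no match — must end with "2"
ii. "221222" → match
iii. "2100" → no match — must end with "2"
iv. "12222" → no match

ii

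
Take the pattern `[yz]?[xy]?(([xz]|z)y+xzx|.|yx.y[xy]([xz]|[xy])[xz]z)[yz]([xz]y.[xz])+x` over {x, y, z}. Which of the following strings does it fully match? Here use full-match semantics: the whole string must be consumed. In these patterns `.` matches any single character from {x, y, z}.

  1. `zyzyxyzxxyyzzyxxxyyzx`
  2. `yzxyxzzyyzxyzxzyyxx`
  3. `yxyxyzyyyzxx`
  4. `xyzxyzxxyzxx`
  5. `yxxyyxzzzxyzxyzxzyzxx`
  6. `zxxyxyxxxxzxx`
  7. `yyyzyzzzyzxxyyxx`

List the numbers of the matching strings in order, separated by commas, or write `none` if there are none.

1, 2, 4, 7

1 → match
2 → match
3 → no match
4 → match
5 → no match
6 → no match
7 → match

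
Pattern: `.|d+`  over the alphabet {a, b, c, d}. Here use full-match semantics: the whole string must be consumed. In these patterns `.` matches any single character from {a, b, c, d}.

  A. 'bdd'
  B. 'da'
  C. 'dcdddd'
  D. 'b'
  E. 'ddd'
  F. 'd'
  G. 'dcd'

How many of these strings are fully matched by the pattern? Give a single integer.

3

A → no match
B → no match
C → no match
D → match
E → match
F → match
G → no match
Total matched: 3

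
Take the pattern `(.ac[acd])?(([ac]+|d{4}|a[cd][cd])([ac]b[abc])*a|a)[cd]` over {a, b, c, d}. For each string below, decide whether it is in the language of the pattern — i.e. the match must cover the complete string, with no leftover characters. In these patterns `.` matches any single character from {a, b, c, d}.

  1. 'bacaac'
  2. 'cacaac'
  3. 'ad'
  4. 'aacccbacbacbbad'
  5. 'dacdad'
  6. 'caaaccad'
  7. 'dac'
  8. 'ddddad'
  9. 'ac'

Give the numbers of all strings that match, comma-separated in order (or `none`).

1, 2, 3, 4, 5, 6, 8, 9

1 → match
2 → match
3 → match
4 → match
5 → match
6 → match
7 → no match
8 → match
9 → match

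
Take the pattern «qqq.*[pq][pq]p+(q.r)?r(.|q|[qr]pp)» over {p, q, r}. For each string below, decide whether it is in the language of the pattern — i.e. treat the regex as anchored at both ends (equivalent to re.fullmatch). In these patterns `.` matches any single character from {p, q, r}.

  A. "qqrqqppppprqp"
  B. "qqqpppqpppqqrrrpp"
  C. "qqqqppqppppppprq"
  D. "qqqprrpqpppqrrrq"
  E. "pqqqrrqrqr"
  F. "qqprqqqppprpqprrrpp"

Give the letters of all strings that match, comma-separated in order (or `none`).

B, C, D

A → no match — must start with "qqq"
B → match
C → match
D → match
E → no match — must start with "qqq"
F → no match — must start with "qqq"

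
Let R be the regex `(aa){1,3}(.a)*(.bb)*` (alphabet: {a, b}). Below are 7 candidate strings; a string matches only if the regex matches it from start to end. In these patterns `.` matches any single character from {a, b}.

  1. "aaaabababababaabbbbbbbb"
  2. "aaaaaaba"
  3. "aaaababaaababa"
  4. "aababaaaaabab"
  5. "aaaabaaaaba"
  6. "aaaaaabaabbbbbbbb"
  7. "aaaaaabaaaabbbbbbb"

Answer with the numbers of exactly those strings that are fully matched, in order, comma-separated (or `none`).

1, 2, 3, 6

1 → match
2 → match
3 → match
4 → no match
5 → no match
6 → match
7 → no match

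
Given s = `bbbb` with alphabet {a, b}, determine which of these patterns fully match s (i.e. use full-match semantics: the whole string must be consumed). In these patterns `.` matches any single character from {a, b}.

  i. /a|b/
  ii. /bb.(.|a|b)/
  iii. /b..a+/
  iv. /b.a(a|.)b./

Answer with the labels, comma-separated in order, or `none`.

i → no match
ii → match
iii → no match — must end with `a`
iv → no match

ii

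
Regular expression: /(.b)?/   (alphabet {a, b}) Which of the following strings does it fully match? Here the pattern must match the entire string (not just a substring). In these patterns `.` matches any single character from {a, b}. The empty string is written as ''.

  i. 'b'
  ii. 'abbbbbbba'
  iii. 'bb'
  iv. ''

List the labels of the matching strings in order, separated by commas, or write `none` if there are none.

iii, iv

i → no match
ii → no match
iii → match
iv → match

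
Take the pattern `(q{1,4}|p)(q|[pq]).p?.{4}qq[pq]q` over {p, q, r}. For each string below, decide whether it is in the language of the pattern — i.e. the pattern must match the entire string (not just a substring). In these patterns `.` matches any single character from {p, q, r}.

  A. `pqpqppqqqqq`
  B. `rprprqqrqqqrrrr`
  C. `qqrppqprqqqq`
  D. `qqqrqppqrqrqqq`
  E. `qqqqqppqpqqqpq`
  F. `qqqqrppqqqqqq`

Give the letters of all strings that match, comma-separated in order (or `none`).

A → match
B → no match — must end with `q`
C → match
D → no match
E → match
F → match

A, C, E, F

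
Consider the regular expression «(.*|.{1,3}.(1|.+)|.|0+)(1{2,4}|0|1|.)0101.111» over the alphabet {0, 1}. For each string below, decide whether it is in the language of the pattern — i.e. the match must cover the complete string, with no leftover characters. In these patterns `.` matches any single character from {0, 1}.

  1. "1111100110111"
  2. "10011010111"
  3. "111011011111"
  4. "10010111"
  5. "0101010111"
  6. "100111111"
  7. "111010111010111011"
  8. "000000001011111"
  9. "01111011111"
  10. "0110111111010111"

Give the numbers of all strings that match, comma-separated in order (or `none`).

5, 8

1 → no match
2 → no match
3 → no match
4 → no match
5 → match
6 → no match
7 → no match — must end with "111"
8 → match
9 → no match
10 → no match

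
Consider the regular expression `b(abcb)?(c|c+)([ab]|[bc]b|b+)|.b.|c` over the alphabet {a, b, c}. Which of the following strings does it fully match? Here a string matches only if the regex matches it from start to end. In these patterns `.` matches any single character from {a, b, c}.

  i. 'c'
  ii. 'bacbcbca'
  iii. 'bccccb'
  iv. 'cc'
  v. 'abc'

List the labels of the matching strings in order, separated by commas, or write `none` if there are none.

i → match
ii → no match
iii → match
iv → no match
v → match

i, iii, v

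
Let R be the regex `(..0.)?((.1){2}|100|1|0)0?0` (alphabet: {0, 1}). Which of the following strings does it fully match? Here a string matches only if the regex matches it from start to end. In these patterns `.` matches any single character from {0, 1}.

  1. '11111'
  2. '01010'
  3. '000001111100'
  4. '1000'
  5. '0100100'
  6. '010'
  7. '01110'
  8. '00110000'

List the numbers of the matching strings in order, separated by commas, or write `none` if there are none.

2, 4, 5, 7

1 → no match — must end with '0'
2 → match
3 → no match
4 → match
5 → match
6 → no match
7 → match
8 → no match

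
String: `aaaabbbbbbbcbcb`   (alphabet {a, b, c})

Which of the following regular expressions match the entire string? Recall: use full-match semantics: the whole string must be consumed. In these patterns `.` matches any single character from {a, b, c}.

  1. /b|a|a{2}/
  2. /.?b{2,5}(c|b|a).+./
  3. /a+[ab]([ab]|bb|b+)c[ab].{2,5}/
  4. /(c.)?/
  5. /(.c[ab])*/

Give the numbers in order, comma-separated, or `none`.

3

1 → no match
2 → no match
3 → match
4 → no match
5 → no match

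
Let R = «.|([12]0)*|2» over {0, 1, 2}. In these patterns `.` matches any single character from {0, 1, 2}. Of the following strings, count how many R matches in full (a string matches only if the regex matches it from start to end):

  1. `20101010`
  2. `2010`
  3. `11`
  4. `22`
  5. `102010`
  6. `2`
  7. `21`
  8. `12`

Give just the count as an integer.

1. `20101010` → match
2. `2010` → match
3. `11` → no match
4. `22` → no match
5. `102010` → match
6. `2` → match
7. `21` → no match
8. `12` → no match
Total matched: 4

4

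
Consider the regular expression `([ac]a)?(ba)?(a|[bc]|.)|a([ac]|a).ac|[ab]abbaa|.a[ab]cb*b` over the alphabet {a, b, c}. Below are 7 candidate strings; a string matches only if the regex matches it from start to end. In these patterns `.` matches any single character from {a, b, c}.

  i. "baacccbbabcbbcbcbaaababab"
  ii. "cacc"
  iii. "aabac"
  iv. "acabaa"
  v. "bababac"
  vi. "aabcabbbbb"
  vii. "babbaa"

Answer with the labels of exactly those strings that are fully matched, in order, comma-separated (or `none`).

iii, vii

i → no match
ii → no match
iii → match
iv → no match
v → no match
vi → no match
vii → match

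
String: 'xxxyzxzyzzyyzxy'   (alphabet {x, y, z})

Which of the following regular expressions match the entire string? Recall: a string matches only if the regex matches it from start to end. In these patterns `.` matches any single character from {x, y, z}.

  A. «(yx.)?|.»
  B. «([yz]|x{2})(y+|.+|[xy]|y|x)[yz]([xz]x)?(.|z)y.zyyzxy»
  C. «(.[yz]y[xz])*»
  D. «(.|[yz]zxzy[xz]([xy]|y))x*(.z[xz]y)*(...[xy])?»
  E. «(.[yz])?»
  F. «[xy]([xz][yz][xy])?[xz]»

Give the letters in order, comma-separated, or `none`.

B

A → no match
B → match
C → no match
D → no match
E → no match
F → no match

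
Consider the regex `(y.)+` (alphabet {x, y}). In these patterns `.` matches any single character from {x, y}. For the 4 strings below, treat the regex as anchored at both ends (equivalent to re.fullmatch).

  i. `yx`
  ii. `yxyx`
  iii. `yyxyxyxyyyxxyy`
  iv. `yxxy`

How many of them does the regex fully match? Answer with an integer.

i. `yx` → match
ii. `yxyx` → match
iii → no match
iv. `yxxy` → no match
Total matched: 2

2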